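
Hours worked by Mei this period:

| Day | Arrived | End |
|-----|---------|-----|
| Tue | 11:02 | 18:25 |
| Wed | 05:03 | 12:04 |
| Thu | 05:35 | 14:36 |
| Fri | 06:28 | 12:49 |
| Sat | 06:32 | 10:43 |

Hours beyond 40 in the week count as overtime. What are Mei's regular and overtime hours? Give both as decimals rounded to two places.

Regular 33.95 hours, overtime 0.00 hours

Tue: 11:02–18:25 = 7 h 23 min
Wed: 05:03–12:04 = 7 h 1 min
Thu: 05:35–14:36 = 9 h 1 min
Fri: 06:28–12:49 = 6 h 21 min
Sat: 06:32–10:43 = 4 h 11 min
Total worked: 33 h 57 min = 33.95 h.
Threshold 40 h → overtime 0 h 0 min, regular 33 h 57 min.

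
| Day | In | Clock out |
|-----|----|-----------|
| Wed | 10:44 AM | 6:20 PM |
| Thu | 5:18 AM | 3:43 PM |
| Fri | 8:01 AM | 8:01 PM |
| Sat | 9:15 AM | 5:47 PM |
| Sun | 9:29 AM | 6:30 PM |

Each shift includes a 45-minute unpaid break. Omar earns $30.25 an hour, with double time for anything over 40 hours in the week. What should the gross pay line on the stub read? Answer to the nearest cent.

$1440.91

Wed: 10:44 AM–6:20 PM = 7 h 36 min; less 45 min break → 6 h 51 min
Thu: 5:18 AM–3:43 PM = 10 h 25 min; less 45 min break → 9 h 40 min
Fri: 8:01 AM–8:01 PM = 12 h 0 min; less 45 min break → 11 h 15 min
Sat: 9:15 AM–5:47 PM = 8 h 32 min; less 45 min break → 7 h 47 min
Sun: 9:29 AM–6:30 PM = 9 h 1 min; less 45 min break → 8 h 16 min
Total worked: 43 h 49 min = 2629 min.
Regular 40 h 0 min = 2400 min at $30.25/h; overtime 3 h 49 min = 229 min at $60.50/h.
Pay = (2400 × $30.25 + 229 × $60.50) ÷ 60 = $1440.91.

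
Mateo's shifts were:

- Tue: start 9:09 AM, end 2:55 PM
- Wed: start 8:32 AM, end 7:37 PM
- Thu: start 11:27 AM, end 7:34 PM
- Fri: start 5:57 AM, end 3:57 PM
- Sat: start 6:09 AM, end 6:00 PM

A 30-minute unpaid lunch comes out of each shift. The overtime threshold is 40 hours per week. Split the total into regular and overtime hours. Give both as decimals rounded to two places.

Tue: 9:09 AM–2:55 PM = 5 h 46 min; less 30 min break → 5 h 16 min
Wed: 8:32 AM–7:37 PM = 11 h 5 min; less 30 min break → 10 h 35 min
Thu: 11:27 AM–7:34 PM = 8 h 7 min; less 30 min break → 7 h 37 min
Fri: 5:57 AM–3:57 PM = 10 h 0 min; less 30 min break → 9 h 30 min
Sat: 6:09 AM–6:00 PM = 11 h 51 min; less 30 min break → 11 h 21 min
Total worked: 44 h 19 min = 44.32 h.
Threshold 40 h → overtime 4 h 19 min, regular 40 h 0 min.

Regular 40.00 hours, overtime 4.32 hours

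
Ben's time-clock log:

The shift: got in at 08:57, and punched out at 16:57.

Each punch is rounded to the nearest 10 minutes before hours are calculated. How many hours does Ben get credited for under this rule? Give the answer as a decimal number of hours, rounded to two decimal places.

The shift: in 08:57→09:00, out 16:57→17:00; 8 h 0 min

8.00 hours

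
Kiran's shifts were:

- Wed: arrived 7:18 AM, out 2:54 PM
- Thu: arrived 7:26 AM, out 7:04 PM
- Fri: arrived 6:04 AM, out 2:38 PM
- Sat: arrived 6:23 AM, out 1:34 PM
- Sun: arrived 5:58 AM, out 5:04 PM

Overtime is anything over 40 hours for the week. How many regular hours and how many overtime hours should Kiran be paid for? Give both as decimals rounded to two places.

Wed: 7:18 AM–2:54 PM = 7 h 36 min
Thu: 7:26 AM–7:04 PM = 11 h 38 min
Fri: 6:04 AM–2:38 PM = 8 h 34 min
Sat: 6:23 AM–1:34 PM = 7 h 11 min
Sun: 5:58 AM–5:04 PM = 11 h 6 min
Total worked: 46 h 5 min = 46.08 h.
Threshold 40 h → overtime 6 h 5 min, regular 40 h 0 min.

Regular 40.00 hours, overtime 6.08 hours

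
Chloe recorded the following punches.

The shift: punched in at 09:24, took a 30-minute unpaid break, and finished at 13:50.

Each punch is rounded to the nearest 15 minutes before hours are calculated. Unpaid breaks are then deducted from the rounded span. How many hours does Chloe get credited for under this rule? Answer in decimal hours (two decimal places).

The shift: in 09:24→09:30, out 13:50→13:45; 4 h 15 min − 30 min = 3 h 45 min

3.75 hours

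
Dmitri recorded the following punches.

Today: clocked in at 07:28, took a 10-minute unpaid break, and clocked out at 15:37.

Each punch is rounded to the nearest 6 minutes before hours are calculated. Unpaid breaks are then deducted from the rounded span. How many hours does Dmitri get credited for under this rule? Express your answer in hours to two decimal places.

Today: in 07:28→07:30, out 15:37→15:36; 8 h 6 min − 10 min = 7 h 56 min

7.93 hours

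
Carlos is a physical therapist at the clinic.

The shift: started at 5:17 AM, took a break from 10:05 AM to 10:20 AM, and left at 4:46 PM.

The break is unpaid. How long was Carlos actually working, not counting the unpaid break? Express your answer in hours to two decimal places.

The shift: 5:17 AM–4:46 PM = 11 h 29 min; less 15 min break → 11 h 14 min

11.23 hours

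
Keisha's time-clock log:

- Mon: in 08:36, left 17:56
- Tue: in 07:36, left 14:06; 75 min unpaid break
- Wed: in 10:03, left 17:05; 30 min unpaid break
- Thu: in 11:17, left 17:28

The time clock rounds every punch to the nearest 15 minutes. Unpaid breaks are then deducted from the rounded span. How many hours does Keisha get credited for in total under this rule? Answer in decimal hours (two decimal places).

Mon: in 08:36→08:30, out 17:56→18:00; 9 h 30 min
Tue: in 07:36→07:30, out 14:06→14:00; 6 h 30 min − 75 min = 5 h 15 min
Wed: in 10:03→10:00, out 17:05→17:00; 7 h 0 min − 30 min = 6 h 30 min
Thu: in 11:17→11:15, out 17:28→17:30; 6 h 15 min
Total credited: 27 h 30 min.

27.50 hours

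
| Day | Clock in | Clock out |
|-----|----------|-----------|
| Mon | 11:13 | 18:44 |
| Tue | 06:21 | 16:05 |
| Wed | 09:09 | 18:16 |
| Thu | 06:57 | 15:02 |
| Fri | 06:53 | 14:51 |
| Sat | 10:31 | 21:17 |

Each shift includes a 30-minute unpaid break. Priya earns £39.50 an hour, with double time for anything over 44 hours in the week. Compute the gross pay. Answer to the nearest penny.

Mon: 11:13–18:44 = 7 h 31 min; less 30 min break → 7 h 1 min
Tue: 06:21–16:05 = 9 h 44 min; less 30 min break → 9 h 14 min
Wed: 09:09–18:16 = 9 h 7 min; less 30 min break → 8 h 37 min
Thu: 06:57–15:02 = 8 h 5 min; less 30 min break → 7 h 35 min
Fri: 06:53–14:51 = 7 h 58 min; less 30 min break → 7 h 28 min
Sat: 10:31–21:17 = 10 h 46 min; less 30 min break → 10 h 16 min
Total worked: 50 h 11 min = 3011 min.
Regular 44 h 0 min = 2640 min at £39.50/h; overtime 6 h 11 min = 371 min at £79.00/h.
Pay = (2640 × £39.50 + 371 × £79.00) ÷ 60 = £2226.48.

£2226.48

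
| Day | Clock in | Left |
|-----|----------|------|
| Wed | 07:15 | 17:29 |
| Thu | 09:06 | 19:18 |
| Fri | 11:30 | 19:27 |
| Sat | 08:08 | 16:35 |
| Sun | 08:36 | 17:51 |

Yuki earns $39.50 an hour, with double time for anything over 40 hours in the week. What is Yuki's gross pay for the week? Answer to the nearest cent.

Wed: 07:15–17:29 = 10 h 14 min
Thu: 09:06–19:18 = 10 h 12 min
Fri: 11:30–19:27 = 7 h 57 min
Sat: 08:08–16:35 = 8 h 27 min
Sun: 08:36–17:51 = 9 h 15 min
Total worked: 46 h 5 min = 2765 min.
Regular 40 h 0 min = 2400 min at $39.50/h; overtime 6 h 5 min = 365 min at $79.00/h.
Pay = (2400 × $39.50 + 365 × $79.00) ÷ 60 = $2060.58.

$2060.58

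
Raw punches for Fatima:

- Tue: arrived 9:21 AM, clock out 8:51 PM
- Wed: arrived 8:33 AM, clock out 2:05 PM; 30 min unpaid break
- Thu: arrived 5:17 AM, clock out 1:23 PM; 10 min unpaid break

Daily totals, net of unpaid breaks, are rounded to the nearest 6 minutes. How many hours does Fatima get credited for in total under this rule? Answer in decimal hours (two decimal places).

Tue: 9:21 AM–8:51 PM = 11 h 30 min → rounds to 11 h 30 min
Wed: 8:33 AM–2:05 PM = 5 h 32 min − 30 min = 5 h 2 min → rounds to 5 h 0 min
Thu: 5:17 AM–1:23 PM = 8 h 6 min − 10 min = 7 h 56 min → rounds to 7 h 54 min
Total credited: 24 h 24 min.

24.40 hours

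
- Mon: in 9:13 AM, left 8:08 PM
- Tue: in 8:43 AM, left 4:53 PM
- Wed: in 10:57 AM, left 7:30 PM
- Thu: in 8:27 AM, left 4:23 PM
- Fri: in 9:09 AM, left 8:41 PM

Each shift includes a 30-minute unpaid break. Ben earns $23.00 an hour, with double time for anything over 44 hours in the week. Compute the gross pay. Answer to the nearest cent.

Mon: 9:13 AM–8:08 PM = 10 h 55 min; less 30 min break → 10 h 25 min
Tue: 8:43 AM–4:53 PM = 8 h 10 min; less 30 min break → 7 h 40 min
Wed: 10:57 AM–7:30 PM = 8 h 33 min; less 30 min break → 8 h 3 min
Thu: 8:27 AM–4:23 PM = 7 h 56 min; less 30 min break → 7 h 26 min
Fri: 9:09 AM–8:41 PM = 11 h 32 min; less 30 min break → 11 h 2 min
Total worked: 44 h 36 min = 2676 min.
Regular 44 h 0 min = 2640 min at $23.00/h; overtime 0 h 36 min = 36 min at $46.00/h.
Pay = (2640 × $23.00 + 36 × $46.00) ÷ 60 = $1039.60.

$1039.60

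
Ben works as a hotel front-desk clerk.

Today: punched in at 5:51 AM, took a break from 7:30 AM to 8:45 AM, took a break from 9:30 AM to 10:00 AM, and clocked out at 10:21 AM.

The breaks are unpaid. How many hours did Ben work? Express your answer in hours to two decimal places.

2.75 hours

Today: 5:51 AM–10:21 AM = 4 h 30 min; less 105 min break → 2 h 45 min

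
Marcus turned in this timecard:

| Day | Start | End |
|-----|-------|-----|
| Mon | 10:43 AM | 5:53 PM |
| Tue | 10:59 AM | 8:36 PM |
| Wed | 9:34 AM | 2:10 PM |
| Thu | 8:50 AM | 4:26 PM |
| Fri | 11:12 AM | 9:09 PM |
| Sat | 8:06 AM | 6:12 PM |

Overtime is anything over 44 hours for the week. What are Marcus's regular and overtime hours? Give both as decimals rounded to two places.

Mon: 10:43 AM–5:53 PM = 7 h 10 min
Tue: 10:59 AM–8:36 PM = 9 h 37 min
Wed: 9:34 AM–2:10 PM = 4 h 36 min
Thu: 8:50 AM–4:26 PM = 7 h 36 min
Fri: 11:12 AM–9:09 PM = 9 h 57 min
Sat: 8:06 AM–6:12 PM = 10 h 6 min
Total worked: 49 h 2 min = 49.03 h.
Threshold 44 h → overtime 5 h 2 min, regular 44 h 0 min.

Regular 44.00 hours, overtime 5.03 hours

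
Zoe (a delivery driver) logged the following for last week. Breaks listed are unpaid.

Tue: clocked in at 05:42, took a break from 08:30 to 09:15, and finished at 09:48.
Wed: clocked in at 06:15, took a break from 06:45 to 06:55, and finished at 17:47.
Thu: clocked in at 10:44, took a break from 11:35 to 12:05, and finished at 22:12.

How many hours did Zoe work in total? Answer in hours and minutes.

Tue: 05:42–09:48 = 4 h 6 min; less 45 min break → 3 h 21 min
Wed: 06:15–17:47 = 11 h 32 min; less 10 min break → 11 h 22 min
Thu: 10:44–22:12 = 11 h 28 min; less 30 min break → 10 h 58 min
Total: 3 h 21 min + 11 h 22 min + 10 h 58 min = 25 h 41 min.

25 h 41 min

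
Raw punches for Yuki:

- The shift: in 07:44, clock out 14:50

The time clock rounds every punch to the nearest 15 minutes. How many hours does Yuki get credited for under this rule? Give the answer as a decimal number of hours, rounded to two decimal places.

The shift: in 07:44→07:45, out 14:50→14:45; 7 h 0 min

7.00 hours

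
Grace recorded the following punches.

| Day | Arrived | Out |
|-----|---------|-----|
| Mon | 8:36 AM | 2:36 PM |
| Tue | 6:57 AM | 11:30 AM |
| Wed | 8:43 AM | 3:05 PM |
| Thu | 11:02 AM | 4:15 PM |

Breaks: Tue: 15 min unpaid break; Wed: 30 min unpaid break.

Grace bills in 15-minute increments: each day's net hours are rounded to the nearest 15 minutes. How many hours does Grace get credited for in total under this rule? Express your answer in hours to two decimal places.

Mon: 8:36 AM–2:36 PM = 6 h 0 min → rounds to 6 h 0 min
Tue: 6:57 AM–11:30 AM = 4 h 33 min − 15 min = 4 h 18 min → rounds to 4 h 15 min
Wed: 8:43 AM–3:05 PM = 6 h 22 min − 30 min = 5 h 52 min → rounds to 5 h 45 min
Thu: 11:02 AM–4:15 PM = 5 h 13 min → rounds to 5 h 15 min
Total credited: 21 h 15 min.

21.25 hours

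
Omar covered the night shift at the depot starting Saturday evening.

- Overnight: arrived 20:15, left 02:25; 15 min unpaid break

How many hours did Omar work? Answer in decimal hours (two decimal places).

Overnight: 20:15 → midnight = 3 h 45 min; midnight → 02:25 = 2 h 25 min; span 6 h 10 min; less 15 min break → 5 h 55 min

5.92 hours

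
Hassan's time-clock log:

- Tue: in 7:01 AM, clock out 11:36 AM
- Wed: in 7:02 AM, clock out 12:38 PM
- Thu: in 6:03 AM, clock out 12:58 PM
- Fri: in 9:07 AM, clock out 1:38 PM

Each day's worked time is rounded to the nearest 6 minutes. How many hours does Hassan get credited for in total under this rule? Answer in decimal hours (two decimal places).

Tue: 7:01 AM–11:36 AM = 4 h 35 min → rounds to 4 h 36 min
Wed: 7:02 AM–12:38 PM = 5 h 36 min → rounds to 5 h 36 min
Thu: 6:03 AM–12:58 PM = 6 h 55 min → rounds to 6 h 54 min
Fri: 9:07 AM–1:38 PM = 4 h 31 min → rounds to 4 h 30 min
Total credited: 21 h 36 min.

21.60 hours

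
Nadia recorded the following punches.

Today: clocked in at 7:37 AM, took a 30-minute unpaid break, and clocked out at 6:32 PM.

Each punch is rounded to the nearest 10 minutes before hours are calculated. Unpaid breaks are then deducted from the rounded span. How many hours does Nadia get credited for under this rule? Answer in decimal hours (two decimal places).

Today: in 7:37 AM→7:40 AM, out 6:32 PM→6:30 PM; 10 h 50 min − 30 min = 10 h 20 min

10.33 hours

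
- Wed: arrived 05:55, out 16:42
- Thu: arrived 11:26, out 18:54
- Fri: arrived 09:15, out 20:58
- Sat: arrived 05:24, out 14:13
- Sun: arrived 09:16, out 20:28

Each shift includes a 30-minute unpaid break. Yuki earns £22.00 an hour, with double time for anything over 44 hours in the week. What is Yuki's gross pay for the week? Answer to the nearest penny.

Wed: 05:55–16:42 = 10 h 47 min; less 30 min break → 10 h 17 min
Thu: 11:26–18:54 = 7 h 28 min; less 30 min break → 6 h 58 min
Fri: 09:15–20:58 = 11 h 43 min; less 30 min break → 11 h 13 min
Sat: 05:24–14:13 = 8 h 49 min; less 30 min break → 8 h 19 min
Sun: 09:16–20:28 = 11 h 12 min; less 30 min break → 10 h 42 min
Total worked: 47 h 29 min = 2849 min.
Regular 44 h 0 min = 2640 min at £22.00/h; overtime 3 h 29 min = 209 min at £44.00/h.
Pay = (2640 × £22.00 + 209 × £44.00) ÷ 60 = £1121.27.

£1121.27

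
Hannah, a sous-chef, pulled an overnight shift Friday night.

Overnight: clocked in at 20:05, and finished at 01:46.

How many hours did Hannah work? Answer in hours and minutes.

Overnight: 20:05 → midnight = 3 h 55 min; midnight → 01:46 = 1 h 46 min; span 5 h 41 min

5 h 41 min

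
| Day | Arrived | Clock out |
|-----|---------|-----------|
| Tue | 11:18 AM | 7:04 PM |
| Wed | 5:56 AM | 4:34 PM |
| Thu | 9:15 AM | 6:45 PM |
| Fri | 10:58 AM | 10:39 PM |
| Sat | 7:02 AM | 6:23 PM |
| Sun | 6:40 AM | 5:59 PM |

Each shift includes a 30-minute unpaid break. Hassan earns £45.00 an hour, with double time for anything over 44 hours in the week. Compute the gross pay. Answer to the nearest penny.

Tue: 11:18 AM–7:04 PM = 7 h 46 min; less 30 min break → 7 h 16 min
Wed: 5:56 AM–4:34 PM = 10 h 38 min; less 30 min break → 10 h 8 min
Thu: 9:15 AM–6:45 PM = 9 h 30 min; less 30 min break → 9 h 0 min
Fri: 10:58 AM–10:39 PM = 11 h 41 min; less 30 min break → 11 h 11 min
Sat: 7:02 AM–6:23 PM = 11 h 21 min; less 30 min break → 10 h 51 min
Sun: 6:40 AM–5:59 PM = 11 h 19 min; less 30 min break → 10 h 49 min
Total worked: 59 h 15 min = 3555 min.
Regular 44 h 0 min = 2640 min at £45.00/h; overtime 15 h 15 min = 915 min at £90.00/h.
Pay = (2640 × £45.00 + 915 × £90.00) ÷ 60 = £3352.50.

£3352.50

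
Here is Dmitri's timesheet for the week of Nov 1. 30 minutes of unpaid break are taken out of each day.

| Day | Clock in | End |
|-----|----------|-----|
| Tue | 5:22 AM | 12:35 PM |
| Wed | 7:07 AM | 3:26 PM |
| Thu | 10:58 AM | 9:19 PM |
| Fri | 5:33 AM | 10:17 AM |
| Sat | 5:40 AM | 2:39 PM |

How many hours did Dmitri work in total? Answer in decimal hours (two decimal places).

Tue: 5:22 AM–12:35 PM = 7 h 13 min; less 30 min break → 6 h 43 min
Wed: 7:07 AM–3:26 PM = 8 h 19 min; less 30 min break → 7 h 49 min
Thu: 10:58 AM–9:19 PM = 10 h 21 min; less 30 min break → 9 h 51 min
Fri: 5:33 AM–10:17 AM = 4 h 44 min; less 30 min break → 4 h 14 min
Sat: 5:40 AM–2:39 PM = 8 h 59 min; less 30 min break → 8 h 29 min
Total: 6 h 43 min + 7 h 49 min + 9 h 51 min + 4 h 14 min + 8 h 29 min = 37 h 6 min.

37.10 hours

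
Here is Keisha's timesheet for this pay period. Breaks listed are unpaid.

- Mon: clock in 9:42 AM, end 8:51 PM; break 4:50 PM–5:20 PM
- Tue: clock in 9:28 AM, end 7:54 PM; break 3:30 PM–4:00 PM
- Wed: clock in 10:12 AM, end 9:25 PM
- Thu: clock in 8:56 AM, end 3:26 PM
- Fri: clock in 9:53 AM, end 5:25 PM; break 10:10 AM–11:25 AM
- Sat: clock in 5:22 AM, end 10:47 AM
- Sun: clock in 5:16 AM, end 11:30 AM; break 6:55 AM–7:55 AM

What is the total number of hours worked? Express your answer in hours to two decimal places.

55.23 hours

Mon: 9:42 AM–8:51 PM = 11 h 9 min; less 30 min break → 10 h 39 min
Tue: 9:28 AM–7:54 PM = 10 h 26 min; less 30 min break → 9 h 56 min
Wed: 10:12 AM–9:25 PM = 11 h 13 min
Thu: 8:56 AM–3:26 PM = 6 h 30 min
Fri: 9:53 AM–5:25 PM = 7 h 32 min; less 75 min break → 6 h 17 min
Sat: 5:22 AM–10:47 AM = 5 h 25 min
Sun: 5:16 AM–11:30 AM = 6 h 14 min; less 60 min break → 5 h 14 min
Total: 10 h 39 min + 9 h 56 min + 11 h 13 min + 6 h 30 min + 6 h 17 min + 5 h 25 min + 5 h 14 min = 55 h 14 min.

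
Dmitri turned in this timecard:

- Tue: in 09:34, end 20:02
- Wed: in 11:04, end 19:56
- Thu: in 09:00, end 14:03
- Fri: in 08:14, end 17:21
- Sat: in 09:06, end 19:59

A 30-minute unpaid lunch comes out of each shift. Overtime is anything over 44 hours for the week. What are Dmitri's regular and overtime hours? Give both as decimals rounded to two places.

Regular 41.88 hours, overtime 0.00 hours

Tue: 09:34–20:02 = 10 h 28 min; less 30 min break → 9 h 58 min
Wed: 11:04–19:56 = 8 h 52 min; less 30 min break → 8 h 22 min
Thu: 09:00–14:03 = 5 h 3 min; less 30 min break → 4 h 33 min
Fri: 08:14–17:21 = 9 h 7 min; less 30 min break → 8 h 37 min
Sat: 09:06–19:59 = 10 h 53 min; less 30 min break → 10 h 23 min
Total worked: 41 h 53 min = 41.88 h.
Threshold 44 h → overtime 0 h 0 min, regular 41 h 53 min.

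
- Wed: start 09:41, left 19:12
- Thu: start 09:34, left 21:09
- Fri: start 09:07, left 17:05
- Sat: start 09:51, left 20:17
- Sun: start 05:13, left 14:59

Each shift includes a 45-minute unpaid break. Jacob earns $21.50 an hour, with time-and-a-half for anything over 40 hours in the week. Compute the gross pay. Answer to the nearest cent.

$1037.91

Wed: 09:41–19:12 = 9 h 31 min; less 45 min break → 8 h 46 min
Thu: 09:34–21:09 = 11 h 35 min; less 45 min break → 10 h 50 min
Fri: 09:07–17:05 = 7 h 58 min; less 45 min break → 7 h 13 min
Sat: 09:51–20:17 = 10 h 26 min; less 45 min break → 9 h 41 min
Sun: 05:13–14:59 = 9 h 46 min; less 45 min break → 9 h 1 min
Total worked: 45 h 31 min = 2731 min.
Regular 40 h 0 min = 2400 min at $21.50/h; overtime 5 h 31 min = 331 min at $32.25/h.
Pay = (2400 × $21.50 + 331 × $32.25) ÷ 60 = $1037.91.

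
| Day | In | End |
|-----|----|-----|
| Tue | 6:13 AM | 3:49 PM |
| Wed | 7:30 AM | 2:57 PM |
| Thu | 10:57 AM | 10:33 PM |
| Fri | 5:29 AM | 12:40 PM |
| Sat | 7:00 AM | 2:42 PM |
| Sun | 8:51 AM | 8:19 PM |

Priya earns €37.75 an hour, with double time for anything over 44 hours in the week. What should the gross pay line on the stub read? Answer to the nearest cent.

Tue: 6:13 AM–3:49 PM = 9 h 36 min
Wed: 7:30 AM–2:57 PM = 7 h 27 min
Thu: 10:57 AM–10:33 PM = 11 h 36 min
Fri: 5:29 AM–12:40 PM = 7 h 11 min
Sat: 7:00 AM–2:42 PM = 7 h 42 min
Sun: 8:51 AM–8:19 PM = 11 h 28 min
Total worked: 55 h 0 min = 3300 min.
Regular 44 h 0 min = 2640 min at €37.75/h; overtime 11 h 0 min = 660 min at €75.50/h.
Pay = (2640 × €37.75 + 660 × €75.50) ÷ 60 = €2491.50.

€2491.50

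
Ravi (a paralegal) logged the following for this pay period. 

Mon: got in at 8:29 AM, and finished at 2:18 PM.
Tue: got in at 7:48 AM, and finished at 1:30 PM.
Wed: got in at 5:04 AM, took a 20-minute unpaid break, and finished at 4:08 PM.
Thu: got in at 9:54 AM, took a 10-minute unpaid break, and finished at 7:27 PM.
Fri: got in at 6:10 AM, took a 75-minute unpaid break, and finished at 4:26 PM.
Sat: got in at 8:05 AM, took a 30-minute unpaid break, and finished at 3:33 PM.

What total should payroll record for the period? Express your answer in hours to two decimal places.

47.62 hours

Mon: 8:29 AM–2:18 PM = 5 h 49 min
Tue: 7:48 AM–1:30 PM = 5 h 42 min
Wed: 5:04 AM–4:08 PM = 11 h 4 min; less 20 min break → 10 h 44 min
Thu: 9:54 AM–7:27 PM = 9 h 33 min; less 10 min break → 9 h 23 min
Fri: 6:10 AM–4:26 PM = 10 h 16 min; less 75 min break → 9 h 1 min
Sat: 8:05 AM–3:33 PM = 7 h 28 min; less 30 min break → 6 h 58 min
Total: 5 h 49 min + 5 h 42 min + 10 h 44 min + 9 h 23 min + 9 h 1 min + 6 h 58 min = 47 h 37 min.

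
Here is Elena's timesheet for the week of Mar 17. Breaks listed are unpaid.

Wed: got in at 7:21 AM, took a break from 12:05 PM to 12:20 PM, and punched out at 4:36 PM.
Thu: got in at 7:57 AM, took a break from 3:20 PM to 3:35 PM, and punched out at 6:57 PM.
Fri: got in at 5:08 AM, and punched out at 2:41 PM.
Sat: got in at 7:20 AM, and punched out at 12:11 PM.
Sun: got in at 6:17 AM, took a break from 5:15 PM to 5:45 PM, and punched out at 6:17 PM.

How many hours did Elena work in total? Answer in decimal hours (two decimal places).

45.65 hours

Wed: 7:21 AM–4:36 PM = 9 h 15 min; less 15 min break → 9 h 0 min
Thu: 7:57 AM–6:57 PM = 11 h 0 min; less 15 min break → 10 h 45 min
Fri: 5:08 AM–2:41 PM = 9 h 33 min
Sat: 7:20 AM–12:11 PM = 4 h 51 min
Sun: 6:17 AM–6:17 PM = 12 h 0 min; less 30 min break → 11 h 30 min
Total: 9 h 0 min + 10 h 45 min + 9 h 33 min + 4 h 51 min + 11 h 30 min = 45 h 39 min.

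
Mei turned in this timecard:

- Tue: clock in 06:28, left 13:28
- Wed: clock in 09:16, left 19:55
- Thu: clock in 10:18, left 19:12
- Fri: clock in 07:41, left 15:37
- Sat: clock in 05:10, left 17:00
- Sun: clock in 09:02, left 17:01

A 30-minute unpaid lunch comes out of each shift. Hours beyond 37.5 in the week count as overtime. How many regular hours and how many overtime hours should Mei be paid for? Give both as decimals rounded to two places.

Regular 37.50 hours, overtime 13.80 hours

Tue: 06:28–13:28 = 7 h 0 min; less 30 min break → 6 h 30 min
Wed: 09:16–19:55 = 10 h 39 min; less 30 min break → 10 h 9 min
Thu: 10:18–19:12 = 8 h 54 min; less 30 min break → 8 h 24 min
Fri: 07:41–15:37 = 7 h 56 min; less 30 min break → 7 h 26 min
Sat: 05:10–17:00 = 11 h 50 min; less 30 min break → 11 h 20 min
Sun: 09:02–17:01 = 7 h 59 min; less 30 min break → 7 h 29 min
Total worked: 51 h 18 min = 51.30 h.
Threshold 37.5 h → overtime 13 h 48 min, regular 37 h 30 min.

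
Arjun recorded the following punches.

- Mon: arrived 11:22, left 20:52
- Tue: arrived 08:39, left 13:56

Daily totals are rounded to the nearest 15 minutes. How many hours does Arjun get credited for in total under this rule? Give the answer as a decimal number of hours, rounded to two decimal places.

Mon: 11:22–20:52 = 9 h 30 min → rounds to 9 h 30 min
Tue: 08:39–13:56 = 5 h 17 min → rounds to 5 h 15 min
Total credited: 14 h 45 min.

14.75 hours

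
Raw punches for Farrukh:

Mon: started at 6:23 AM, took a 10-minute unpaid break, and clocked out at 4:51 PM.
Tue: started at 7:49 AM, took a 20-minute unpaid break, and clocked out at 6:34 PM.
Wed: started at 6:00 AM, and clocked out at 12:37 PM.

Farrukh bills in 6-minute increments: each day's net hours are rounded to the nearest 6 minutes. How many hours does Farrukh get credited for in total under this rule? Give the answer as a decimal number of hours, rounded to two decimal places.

Mon: 6:23 AM–4:51 PM = 10 h 28 min − 10 min = 10 h 18 min → rounds to 10 h 18 min
Tue: 7:49 AM–6:34 PM = 10 h 45 min − 20 min = 10 h 25 min → rounds to 10 h 24 min
Wed: 6:00 AM–12:37 PM = 6 h 37 min → rounds to 6 h 36 min
Total credited: 27 h 18 min.

27.30 hours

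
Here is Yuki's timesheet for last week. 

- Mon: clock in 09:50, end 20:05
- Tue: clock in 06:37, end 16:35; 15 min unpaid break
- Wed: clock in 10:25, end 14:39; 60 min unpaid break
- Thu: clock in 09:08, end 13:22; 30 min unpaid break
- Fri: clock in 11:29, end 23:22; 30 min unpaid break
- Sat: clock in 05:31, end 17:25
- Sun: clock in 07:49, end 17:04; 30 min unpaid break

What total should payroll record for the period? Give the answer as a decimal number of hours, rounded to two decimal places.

58.97 hours

Mon: 09:50–20:05 = 10 h 15 min
Tue: 06:37–16:35 = 9 h 58 min; less 15 min break → 9 h 43 min
Wed: 10:25–14:39 = 4 h 14 min; less 60 min break → 3 h 14 min
Thu: 09:08–13:22 = 4 h 14 min; less 30 min break → 3 h 44 min
Fri: 11:29–23:22 = 11 h 53 min; less 30 min break → 11 h 23 min
Sat: 05:31–17:25 = 11 h 54 min
Sun: 07:49–17:04 = 9 h 15 min; less 30 min break → 8 h 45 min
Total: 10 h 15 min + 9 h 43 min + 3 h 14 min + 3 h 44 min + 11 h 23 min + 11 h 54 min + 8 h 45 min = 58 h 58 min.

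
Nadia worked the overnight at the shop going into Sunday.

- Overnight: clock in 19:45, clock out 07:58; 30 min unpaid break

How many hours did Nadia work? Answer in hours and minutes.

11 h 43 min

Overnight: 19:45 → midnight = 4 h 15 min; midnight → 07:58 = 7 h 58 min; span 12 h 13 min; less 30 min break → 11 h 43 min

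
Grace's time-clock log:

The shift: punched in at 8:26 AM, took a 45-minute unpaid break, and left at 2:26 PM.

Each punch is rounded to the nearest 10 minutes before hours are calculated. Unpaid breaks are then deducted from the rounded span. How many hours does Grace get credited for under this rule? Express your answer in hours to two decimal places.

The shift: in 8:26 AM→8:30 AM, out 2:26 PM→2:30 PM; 6 h 0 min − 45 min = 5 h 15 min

5.25 hours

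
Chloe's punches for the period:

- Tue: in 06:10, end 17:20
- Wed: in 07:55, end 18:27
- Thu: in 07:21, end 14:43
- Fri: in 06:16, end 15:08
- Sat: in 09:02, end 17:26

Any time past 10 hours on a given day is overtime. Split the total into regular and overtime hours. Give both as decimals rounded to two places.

Regular 44.63 hours, overtime 1.70 hours

Tue: 06:10–17:20 = 11 h 10 min
Wed: 07:55–18:27 = 10 h 32 min
Thu: 07:21–14:43 = 7 h 22 min
Fri: 06:16–15:08 = 8 h 52 min
Sat: 09:02–17:26 = 8 h 24 min
Tue reg 10 h 0 min / OT 1 h 10 min; Wed reg 10 h 0 min / OT 0 h 32 min; Thu reg 7 h 22 min / OT 0 h 0 min; Fri reg 8 h 52 min / OT 0 h 0 min; Sat reg 8 h 24 min / OT 0 h 0 min.
Totals: regular 44 h 38 min, overtime 1 h 42 min.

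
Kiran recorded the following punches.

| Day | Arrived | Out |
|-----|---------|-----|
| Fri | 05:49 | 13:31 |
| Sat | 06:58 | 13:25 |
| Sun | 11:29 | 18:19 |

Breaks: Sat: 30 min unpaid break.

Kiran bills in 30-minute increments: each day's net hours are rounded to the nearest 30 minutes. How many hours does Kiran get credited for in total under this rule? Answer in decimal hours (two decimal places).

Fri: 05:49–13:31 = 7 h 42 min → rounds to 7 h 30 min
Sat: 06:58–13:25 = 6 h 27 min − 30 min = 5 h 57 min → rounds to 6 h 0 min
Sun: 11:29–18:19 = 6 h 50 min → rounds to 7 h 0 min
Total credited: 20 h 30 min.

20.50 hours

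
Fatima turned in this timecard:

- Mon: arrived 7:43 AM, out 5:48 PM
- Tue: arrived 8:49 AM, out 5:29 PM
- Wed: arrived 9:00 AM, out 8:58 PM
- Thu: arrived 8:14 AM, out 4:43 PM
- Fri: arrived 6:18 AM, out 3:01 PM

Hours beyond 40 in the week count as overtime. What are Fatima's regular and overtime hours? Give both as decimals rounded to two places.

Regular 40.00 hours, overtime 7.92 hours

Mon: 7:43 AM–5:48 PM = 10 h 5 min
Tue: 8:49 AM–5:29 PM = 8 h 40 min
Wed: 9:00 AM–8:58 PM = 11 h 58 min
Thu: 8:14 AM–4:43 PM = 8 h 29 min
Fri: 6:18 AM–3:01 PM = 8 h 43 min
Total worked: 47 h 55 min = 47.92 h.
Threshold 40 h → overtime 7 h 55 min, regular 40 h 0 min.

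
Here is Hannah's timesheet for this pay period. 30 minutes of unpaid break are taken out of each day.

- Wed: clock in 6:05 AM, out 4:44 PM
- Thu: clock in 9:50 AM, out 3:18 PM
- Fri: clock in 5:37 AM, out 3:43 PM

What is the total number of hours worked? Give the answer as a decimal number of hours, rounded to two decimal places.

24.72 hours

Wed: 6:05 AM–4:44 PM = 10 h 39 min; less 30 min break → 10 h 9 min
Thu: 9:50 AM–3:18 PM = 5 h 28 min; less 30 min break → 4 h 58 min
Fri: 5:37 AM–3:43 PM = 10 h 6 min; less 30 min break → 9 h 36 min
Total: 10 h 9 min + 4 h 58 min + 9 h 36 min = 24 h 43 min.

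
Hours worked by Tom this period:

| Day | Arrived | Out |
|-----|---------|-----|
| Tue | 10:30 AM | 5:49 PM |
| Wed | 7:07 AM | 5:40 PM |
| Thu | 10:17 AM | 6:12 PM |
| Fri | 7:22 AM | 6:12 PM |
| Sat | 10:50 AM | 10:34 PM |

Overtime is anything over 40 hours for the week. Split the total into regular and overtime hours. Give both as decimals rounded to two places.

Tue: 10:30 AM–5:49 PM = 7 h 19 min
Wed: 7:07 AM–5:40 PM = 10 h 33 min
Thu: 10:17 AM–6:12 PM = 7 h 55 min
Fri: 7:22 AM–6:12 PM = 10 h 50 min
Sat: 10:50 AM–10:34 PM = 11 h 44 min
Total worked: 48 h 21 min = 48.35 h.
Threshold 40 h → overtime 8 h 21 min, regular 40 h 0 min.

Regular 40.00 hours, overtime 8.35 hours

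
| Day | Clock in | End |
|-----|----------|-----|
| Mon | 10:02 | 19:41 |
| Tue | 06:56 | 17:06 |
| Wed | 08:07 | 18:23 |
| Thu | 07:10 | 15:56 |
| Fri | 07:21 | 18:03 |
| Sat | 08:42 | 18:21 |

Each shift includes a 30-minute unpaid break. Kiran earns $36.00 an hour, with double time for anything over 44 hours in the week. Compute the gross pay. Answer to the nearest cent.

$2462.40

Mon: 10:02–19:41 = 9 h 39 min; less 30 min break → 9 h 9 min
Tue: 06:56–17:06 = 10 h 10 min; less 30 min break → 9 h 40 min
Wed: 08:07–18:23 = 10 h 16 min; less 30 min break → 9 h 46 min
Thu: 07:10–15:56 = 8 h 46 min; less 30 min break → 8 h 16 min
Fri: 07:21–18:03 = 10 h 42 min; less 30 min break → 10 h 12 min
Sat: 08:42–18:21 = 9 h 39 min; less 30 min break → 9 h 9 min
Total worked: 56 h 12 min = 3372 min.
Regular 44 h 0 min = 2640 min at $36.00/h; overtime 12 h 12 min = 732 min at $72.00/h.
Pay = (2640 × $36.00 + 732 × $72.00) ÷ 60 = $2462.40.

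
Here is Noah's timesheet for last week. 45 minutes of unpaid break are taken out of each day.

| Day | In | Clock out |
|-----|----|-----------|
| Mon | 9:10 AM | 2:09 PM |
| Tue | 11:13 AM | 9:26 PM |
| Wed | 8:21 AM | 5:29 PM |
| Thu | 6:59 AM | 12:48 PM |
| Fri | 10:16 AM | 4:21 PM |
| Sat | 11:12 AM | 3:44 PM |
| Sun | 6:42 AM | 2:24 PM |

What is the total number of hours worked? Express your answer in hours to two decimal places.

43.22 hours

Mon: 9:10 AM–2:09 PM = 4 h 59 min; less 45 min break → 4 h 14 min
Tue: 11:13 AM–9:26 PM = 10 h 13 min; less 45 min break → 9 h 28 min
Wed: 8:21 AM–5:29 PM = 9 h 8 min; less 45 min break → 8 h 23 min
Thu: 6:59 AM–12:48 PM = 5 h 49 min; less 45 min break → 5 h 4 min
Fri: 10:16 AM–4:21 PM = 6 h 5 min; less 45 min break → 5 h 20 min
Sat: 11:12 AM–3:44 PM = 4 h 32 min; less 45 min break → 3 h 47 min
Sun: 6:42 AM–2:24 PM = 7 h 42 min; less 45 min break → 6 h 57 min
Total: 4 h 14 min + 9 h 28 min + 8 h 23 min + 5 h 4 min + 5 h 20 min + 3 h 47 min + 6 h 57 min = 43 h 13 min.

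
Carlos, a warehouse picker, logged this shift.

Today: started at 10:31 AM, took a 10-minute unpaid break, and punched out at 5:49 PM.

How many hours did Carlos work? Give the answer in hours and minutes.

Today: 10:31 AM–5:49 PM = 7 h 18 min; less 10 min break → 7 h 8 min

7 h 8 min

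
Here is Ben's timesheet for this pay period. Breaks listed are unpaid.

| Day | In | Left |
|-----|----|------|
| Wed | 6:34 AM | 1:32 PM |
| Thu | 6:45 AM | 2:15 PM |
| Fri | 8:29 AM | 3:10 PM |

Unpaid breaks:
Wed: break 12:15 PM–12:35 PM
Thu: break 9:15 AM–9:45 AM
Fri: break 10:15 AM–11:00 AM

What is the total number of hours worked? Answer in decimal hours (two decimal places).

19.57 hours

Wed: 6:34 AM–1:32 PM = 6 h 58 min; less 20 min break → 6 h 38 min
Thu: 6:45 AM–2:15 PM = 7 h 30 min; less 30 min break → 7 h 0 min
Fri: 8:29 AM–3:10 PM = 6 h 41 min; less 45 min break → 5 h 56 min
Total: 6 h 38 min + 7 h 0 min + 5 h 56 min = 19 h 34 min.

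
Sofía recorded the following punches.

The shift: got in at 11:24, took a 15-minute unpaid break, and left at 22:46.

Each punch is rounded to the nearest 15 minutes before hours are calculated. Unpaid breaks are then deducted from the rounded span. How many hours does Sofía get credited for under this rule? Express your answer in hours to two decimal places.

The shift: in 11:24→11:30, out 22:46→22:45; 11 h 15 min − 15 min = 11 h 0 min

11.00 hours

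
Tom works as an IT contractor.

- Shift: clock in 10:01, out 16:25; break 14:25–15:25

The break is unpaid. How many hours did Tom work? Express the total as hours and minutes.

Shift: 10:01–16:25 = 6 h 24 min; less 60 min break → 5 h 24 min

5 h 24 min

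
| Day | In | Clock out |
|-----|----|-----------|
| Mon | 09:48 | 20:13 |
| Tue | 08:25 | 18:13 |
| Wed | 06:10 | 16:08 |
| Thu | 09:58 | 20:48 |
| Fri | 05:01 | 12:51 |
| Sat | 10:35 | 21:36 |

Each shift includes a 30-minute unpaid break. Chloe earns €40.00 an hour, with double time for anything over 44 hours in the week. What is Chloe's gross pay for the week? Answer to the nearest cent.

Mon: 09:48–20:13 = 10 h 25 min; less 30 min break → 9 h 55 min
Tue: 08:25–18:13 = 9 h 48 min; less 30 min break → 9 h 18 min
Wed: 06:10–16:08 = 9 h 58 min; less 30 min break → 9 h 28 min
Thu: 09:58–20:48 = 10 h 50 min; less 30 min break → 10 h 20 min
Fri: 05:01–12:51 = 7 h 50 min; less 30 min break → 7 h 20 min
Sat: 10:35–21:36 = 11 h 1 min; less 30 min break → 10 h 31 min
Total worked: 56 h 52 min = 3412 min.
Regular 44 h 0 min = 2640 min at €40.00/h; overtime 12 h 52 min = 772 min at €80.00/h.
Pay = (2640 × €40.00 + 772 × €80.00) ÷ 60 = €2789.33.

€2789.33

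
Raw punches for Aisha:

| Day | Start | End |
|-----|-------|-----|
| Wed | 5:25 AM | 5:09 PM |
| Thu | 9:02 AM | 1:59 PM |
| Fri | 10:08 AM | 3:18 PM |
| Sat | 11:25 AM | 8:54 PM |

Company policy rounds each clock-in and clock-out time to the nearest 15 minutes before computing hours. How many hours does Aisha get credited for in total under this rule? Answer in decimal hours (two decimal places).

Wed: in 5:25 AM→5:30 AM, out 5:09 PM→5:15 PM; 11 h 45 min
Thu: in 9:02 AM→9:00 AM, out 1:59 PM→2:00 PM; 5 h 0 min
Fri: in 10:08 AM→10:15 AM, out 3:18 PM→3:15 PM; 5 h 0 min
Sat: in 11:25 AM→11:30 AM, out 8:54 PM→9:00 PM; 9 h 30 min
Total credited: 31 h 15 min.

31.25 hours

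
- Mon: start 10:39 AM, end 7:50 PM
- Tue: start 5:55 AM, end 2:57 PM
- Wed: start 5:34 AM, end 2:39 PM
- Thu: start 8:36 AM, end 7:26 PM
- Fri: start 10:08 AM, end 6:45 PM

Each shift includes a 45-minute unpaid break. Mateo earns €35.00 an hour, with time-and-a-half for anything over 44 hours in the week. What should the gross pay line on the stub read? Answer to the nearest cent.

€1505.00

Mon: 10:39 AM–7:50 PM = 9 h 11 min; less 45 min break → 8 h 26 min
Tue: 5:55 AM–2:57 PM = 9 h 2 min; less 45 min break → 8 h 17 min
Wed: 5:34 AM–2:39 PM = 9 h 5 min; less 45 min break → 8 h 20 min
Thu: 8:36 AM–7:26 PM = 10 h 50 min; less 45 min break → 10 h 5 min
Fri: 10:08 AM–6:45 PM = 8 h 37 min; less 45 min break → 7 h 52 min
Total worked: 43 h 0 min = 2580 min.
Regular 43 h 0 min = 2580 min at €35.00/h; overtime 0 h 0 min = 0 min at €52.50/h.
Pay = (2580 × €35.00 + 0 × €52.50) ÷ 60 = €1505.00.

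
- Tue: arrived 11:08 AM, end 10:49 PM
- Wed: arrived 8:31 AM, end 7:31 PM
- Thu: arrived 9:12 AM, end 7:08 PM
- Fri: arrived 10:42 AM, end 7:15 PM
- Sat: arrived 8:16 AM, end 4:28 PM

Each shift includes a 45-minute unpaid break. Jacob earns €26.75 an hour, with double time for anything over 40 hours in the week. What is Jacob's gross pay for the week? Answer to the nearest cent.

Tue: 11:08 AM–10:49 PM = 11 h 41 min; less 45 min break → 10 h 56 min
Wed: 8:31 AM–7:31 PM = 11 h 0 min; less 45 min break → 10 h 15 min
Thu: 9:12 AM–7:08 PM = 9 h 56 min; less 45 min break → 9 h 11 min
Fri: 10:42 AM–7:15 PM = 8 h 33 min; less 45 min break → 7 h 48 min
Sat: 8:16 AM–4:28 PM = 8 h 12 min; less 45 min break → 7 h 27 min
Total worked: 45 h 37 min = 2737 min.
Regular 40 h 0 min = 2400 min at €26.75/h; overtime 5 h 37 min = 337 min at €53.50/h.
Pay = (2400 × €26.75 + 337 × €53.50) ÷ 60 = €1370.49.

€1370.49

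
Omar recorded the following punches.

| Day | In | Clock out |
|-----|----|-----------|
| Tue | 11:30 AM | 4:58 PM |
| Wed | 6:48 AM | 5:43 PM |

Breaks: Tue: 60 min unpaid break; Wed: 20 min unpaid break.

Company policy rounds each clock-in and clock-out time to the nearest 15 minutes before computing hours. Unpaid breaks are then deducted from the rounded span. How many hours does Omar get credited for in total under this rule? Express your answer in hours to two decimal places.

15.17 hours

Tue: in 11:30 AM→11:30 AM, out 4:58 PM→5:00 PM; 5 h 30 min − 60 min = 4 h 30 min
Wed: in 6:48 AM→6:45 AM, out 5:43 PM→5:45 PM; 11 h 0 min − 20 min = 10 h 40 min
Total credited: 15 h 10 min.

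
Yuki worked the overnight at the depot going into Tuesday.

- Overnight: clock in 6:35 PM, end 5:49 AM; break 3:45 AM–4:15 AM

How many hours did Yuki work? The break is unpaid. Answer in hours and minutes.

10 h 44 min

Overnight: 6:35 PM → midnight = 5 h 25 min; midnight → 5:49 AM = 5 h 49 min; span 11 h 14 min; less 30 min break → 10 h 44 min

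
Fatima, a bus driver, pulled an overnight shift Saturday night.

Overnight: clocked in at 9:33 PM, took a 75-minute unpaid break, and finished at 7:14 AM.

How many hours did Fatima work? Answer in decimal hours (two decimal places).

Overnight: 9:33 PM → midnight = 2 h 27 min; midnight → 7:14 AM = 7 h 14 min; span 9 h 41 min; less 75 min break → 8 h 26 min

8.43 hours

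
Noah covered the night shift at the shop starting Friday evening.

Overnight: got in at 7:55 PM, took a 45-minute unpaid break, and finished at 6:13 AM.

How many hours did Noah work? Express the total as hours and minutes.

Overnight: 7:55 PM → midnight = 4 h 5 min; midnight → 6:13 AM = 6 h 13 min; span 10 h 18 min; less 45 min break → 9 h 33 min

9 h 33 min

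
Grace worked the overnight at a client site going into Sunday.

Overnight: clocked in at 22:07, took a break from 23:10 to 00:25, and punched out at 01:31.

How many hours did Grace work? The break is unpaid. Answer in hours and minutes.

Overnight: 22:07 → midnight = 1 h 53 min; midnight → 01:31 = 1 h 31 min; span 3 h 24 min; less 75 min break → 2 h 9 min

2 h 9 min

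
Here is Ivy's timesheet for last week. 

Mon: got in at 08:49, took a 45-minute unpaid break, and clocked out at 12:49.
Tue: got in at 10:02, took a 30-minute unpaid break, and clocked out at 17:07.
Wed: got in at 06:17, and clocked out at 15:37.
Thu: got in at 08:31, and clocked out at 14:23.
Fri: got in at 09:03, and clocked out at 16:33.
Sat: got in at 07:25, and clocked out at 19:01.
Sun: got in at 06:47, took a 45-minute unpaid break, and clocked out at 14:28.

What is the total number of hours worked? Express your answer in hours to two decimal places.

51.07 hours

Mon: 08:49–12:49 = 4 h 0 min; less 45 min break → 3 h 15 min
Tue: 10:02–17:07 = 7 h 5 min; less 30 min break → 6 h 35 min
Wed: 06:17–15:37 = 9 h 20 min
Thu: 08:31–14:23 = 5 h 52 min
Fri: 09:03–16:33 = 7 h 30 min
Sat: 07:25–19:01 = 11 h 36 min
Sun: 06:47–14:28 = 7 h 41 min; less 45 min break → 6 h 56 min
Total: 3 h 15 min + 6 h 35 min + 9 h 20 min + 5 h 52 min + 7 h 30 min + 11 h 36 min + 6 h 56 min = 51 h 4 min.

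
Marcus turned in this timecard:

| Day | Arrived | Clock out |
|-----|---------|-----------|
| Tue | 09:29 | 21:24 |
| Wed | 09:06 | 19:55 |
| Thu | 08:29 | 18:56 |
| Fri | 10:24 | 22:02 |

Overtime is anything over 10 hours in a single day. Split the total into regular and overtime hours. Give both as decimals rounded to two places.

Regular 40.00 hours, overtime 4.82 hours

Tue: 09:29–21:24 = 11 h 55 min
Wed: 09:06–19:55 = 10 h 49 min
Thu: 08:29–18:56 = 10 h 27 min
Fri: 10:24–22:02 = 11 h 38 min
Tue reg 10 h 0 min / OT 1 h 55 min; Wed reg 10 h 0 min / OT 0 h 49 min; Thu reg 10 h 0 min / OT 0 h 27 min; Fri reg 10 h 0 min / OT 1 h 38 min.
Totals: regular 40 h 0 min, overtime 4 h 49 min.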